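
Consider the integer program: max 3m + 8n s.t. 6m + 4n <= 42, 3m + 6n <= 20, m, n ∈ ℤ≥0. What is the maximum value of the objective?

24

(m,n)=(0,3): 6·0+4·3=12≤42, 3·0+6·3=18≤20, objective 24.
(m,n)=(1,2): 6·1+4·2=14≤42, 3·1+6·2=15≤20, objective 19.
(m,n)=(0,2): 6·0+4·2=8≤42, 3·0+6·2=12≤20, objective 16.
No feasible integer point exceeds 24.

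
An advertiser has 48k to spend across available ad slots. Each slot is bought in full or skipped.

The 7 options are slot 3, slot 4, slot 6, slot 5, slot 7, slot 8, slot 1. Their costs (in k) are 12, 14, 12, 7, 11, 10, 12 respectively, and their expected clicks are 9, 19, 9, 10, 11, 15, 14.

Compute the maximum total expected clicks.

slot 4 + slot 5 + slot 8 + slot 1: cost 14 + 7 + 10 + 12 = 43 ≤ 48, expected clicks 19 + 10 + 15 + 14 = 58.
slot 4 + slot 7 + slot 8 + slot 1: cost 14 + 11 + 10 + 12 = 47 ≤ 48, expected clicks 19 + 11 + 15 + 14 = 59.
slot 3 + slot 4 + slot 8 + slot 1: cost 12 + 14 + 10 + 12 = 48 ≤ 48, expected clicks 9 + 19 + 15 + 14 = 57.
Best is slot 4, slot 7, slot 8, and slot 1 with total expected clicks 59.

59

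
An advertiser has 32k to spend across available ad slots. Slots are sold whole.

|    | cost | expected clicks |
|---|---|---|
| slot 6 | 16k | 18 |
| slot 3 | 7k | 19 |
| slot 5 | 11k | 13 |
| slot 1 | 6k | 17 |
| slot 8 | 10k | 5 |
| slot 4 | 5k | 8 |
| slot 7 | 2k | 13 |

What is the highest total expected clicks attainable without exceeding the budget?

70

slot 3 + slot 5 + slot 1 + slot 4 + slot 7: cost 7 + 11 + 6 + 5 + 2 = 31 ≤ 32, expected clicks 19 + 13 + 17 + 8 + 13 = 70.
slot 6 + slot 3 + slot 1 + slot 7: cost 16 + 7 + 6 + 2 = 31 ≤ 32, expected clicks 18 + 19 + 17 + 13 = 67.
Best is slot 3, slot 5, slot 1, slot 4, and slot 7 with total expected clicks 70.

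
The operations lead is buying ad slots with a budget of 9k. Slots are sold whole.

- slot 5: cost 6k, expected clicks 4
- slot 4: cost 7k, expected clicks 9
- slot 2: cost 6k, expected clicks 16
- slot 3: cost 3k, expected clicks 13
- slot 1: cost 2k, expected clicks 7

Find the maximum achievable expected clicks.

This is an integer program with binary decision variables.
Take slot 2 and slot 3: cost 6 + 3 = 9 ≤ 9, expected clicks 16 + 13 = 29.
No other feasible combination does better.

29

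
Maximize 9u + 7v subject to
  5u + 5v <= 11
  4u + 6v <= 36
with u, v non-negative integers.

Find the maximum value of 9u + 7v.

The continuous relaxation peaks at (2.2, 0) with value 19.80; rounding to a feasible lattice point costs some objective.
(u,v)=(2,0): 5·2+5·0=10≤11, 4·2+6·0=8≤36, objective 18.
(u,v)=(1,1): 5·1+5·1=10≤11, 4·1+6·1=10≤36, objective 16.
(u,v)=(1,0): 5·1+5·0=5≤11, 4·1+6·0=4≤36, objective 9.
The best lattice point is (2,0), giving 18.

18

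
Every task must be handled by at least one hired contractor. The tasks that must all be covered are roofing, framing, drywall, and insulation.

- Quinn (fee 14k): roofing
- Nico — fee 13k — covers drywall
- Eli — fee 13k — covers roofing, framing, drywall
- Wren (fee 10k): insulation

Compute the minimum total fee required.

Choose Eli and Wren: together they cover roofing, framing, drywall, insulation — every task.
Total fee: 13 + 10 = 23.
No cover costs less than 23.

23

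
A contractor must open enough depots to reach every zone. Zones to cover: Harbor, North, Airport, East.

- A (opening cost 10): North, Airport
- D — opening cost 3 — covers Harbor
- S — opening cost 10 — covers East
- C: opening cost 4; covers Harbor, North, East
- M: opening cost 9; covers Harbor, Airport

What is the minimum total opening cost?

This is a weighted set-cover instance.
Choose C and M: together they cover Harbor, North, Airport, East — every zone.
Total opening cost: 4 + 9 = 13.
No cover costs less than 13.

13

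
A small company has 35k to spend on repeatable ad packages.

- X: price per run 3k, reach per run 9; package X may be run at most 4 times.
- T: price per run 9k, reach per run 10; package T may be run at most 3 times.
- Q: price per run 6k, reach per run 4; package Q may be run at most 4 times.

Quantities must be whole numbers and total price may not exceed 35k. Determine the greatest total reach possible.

56

X has the best ratio (9/3); taking only X gives at most 4×9 = 36 (stopped by the supply cap of 4).
Mixing does better — 4×X and 2×T: price 30 ≤ 35, reach 4·9 + 2·10 = 56.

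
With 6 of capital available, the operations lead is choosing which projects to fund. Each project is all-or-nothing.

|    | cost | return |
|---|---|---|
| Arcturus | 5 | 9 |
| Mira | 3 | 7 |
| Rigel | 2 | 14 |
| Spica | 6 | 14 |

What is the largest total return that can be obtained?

21

Take Mira and Rigel: cost 3 + 2 = 5 ≤ 6, return 7 + 14 = 21.
No other feasible combination does better.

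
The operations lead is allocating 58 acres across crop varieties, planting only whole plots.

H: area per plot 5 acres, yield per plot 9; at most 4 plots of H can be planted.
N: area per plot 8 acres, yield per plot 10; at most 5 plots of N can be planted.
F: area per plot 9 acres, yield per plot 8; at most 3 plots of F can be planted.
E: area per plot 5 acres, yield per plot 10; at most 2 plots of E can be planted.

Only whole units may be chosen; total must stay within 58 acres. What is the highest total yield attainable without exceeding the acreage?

87

This is a bounded integer knapsack.
3×H, 4×N, and 2×E: area 57 ≤ 58, yield 3·9 + 4·10 + 2·10 = 87.
4×H, 3×N, and 2×E: area 54 ≤ 58, yield 4·9 + 3·10 + 2·10 = 86.
Best is 87.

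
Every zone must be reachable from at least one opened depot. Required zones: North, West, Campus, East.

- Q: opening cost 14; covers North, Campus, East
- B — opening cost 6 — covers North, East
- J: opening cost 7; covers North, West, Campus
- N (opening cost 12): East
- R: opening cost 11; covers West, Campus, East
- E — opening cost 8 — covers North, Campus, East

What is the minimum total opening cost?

This is an integer covering problem.
Choose B and J: together they cover North, West, Campus, East — every zone.
Total opening cost: 6 + 7 = 13.
No cover costs less than 13.

13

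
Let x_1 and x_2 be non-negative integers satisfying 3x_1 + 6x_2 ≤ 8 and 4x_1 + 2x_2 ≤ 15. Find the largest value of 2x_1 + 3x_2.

4

(x_1,x_2)=(2,0): 3·2+6·0=6≤8, 4·2+2·0=8≤15, objective 4.
(x_1,x_2)=(1,0): 3·1+6·0=3≤8, 4·1+2·0=4≤15, objective 2.
No feasible integer point exceeds 4.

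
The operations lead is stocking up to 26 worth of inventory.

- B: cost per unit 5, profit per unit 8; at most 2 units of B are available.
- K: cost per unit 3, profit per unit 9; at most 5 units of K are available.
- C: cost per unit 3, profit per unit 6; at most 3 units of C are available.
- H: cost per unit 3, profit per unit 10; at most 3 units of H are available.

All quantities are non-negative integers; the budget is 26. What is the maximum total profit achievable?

5×K and 3×H: cost 24 ≤ 26, profit 5·9 + 3·10 = 75.
1×B, 4×K, and 3×H: cost 26 ≤ 26, profit 1·8 + 4·9 + 3·10 = 74.
Best is 75.

75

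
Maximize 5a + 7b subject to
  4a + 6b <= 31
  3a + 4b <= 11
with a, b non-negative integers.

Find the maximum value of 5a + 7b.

The continuous relaxation peaks at (0, 2.75) with value 19.25; rounding to a feasible lattice point costs some objective.
(a,b)=(1,2): 4·1+6·2=16≤31, 3·1+4·2=11≤11, objective 19.
(a,b)=(2,1): 4·2+6·1=14≤31, 3·2+4·1=10≤11, objective 17.
(a,b)=(0,2): 4·0+6·2=12≤31, 3·0+4·2=8≤11, objective 14.
(a,b)=(1,1): 4·1+6·1=10≤31, 3·1+4·1=7≤11, objective 12.
Maximum is 19 at (a,b)=(1,2).

19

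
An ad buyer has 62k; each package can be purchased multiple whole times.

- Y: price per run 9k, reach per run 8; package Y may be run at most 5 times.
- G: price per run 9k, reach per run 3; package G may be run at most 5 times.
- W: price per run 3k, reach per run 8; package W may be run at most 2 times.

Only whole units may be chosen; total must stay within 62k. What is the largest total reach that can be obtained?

59

Take 5×Y, 1×G, and 2×W: price 60 ≤ 62, reach 5·8 + 1·3 + 2·8 = 59.
W has the best ratio (8/3) and is taken to its limit of 2; remaining capacity is filled optimally with the others.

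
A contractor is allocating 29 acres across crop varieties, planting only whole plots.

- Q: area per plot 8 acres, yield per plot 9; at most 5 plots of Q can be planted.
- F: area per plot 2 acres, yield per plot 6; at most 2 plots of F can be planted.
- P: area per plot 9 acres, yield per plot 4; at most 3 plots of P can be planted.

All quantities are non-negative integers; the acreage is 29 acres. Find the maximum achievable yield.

39

Take 3×Q and 2×F: area 28 ≤ 29, yield 3·9 + 2·6 = 39.
F has the best ratio (6/2) and is taken to its limit of 2; remaining capacity is filled optimally with the others.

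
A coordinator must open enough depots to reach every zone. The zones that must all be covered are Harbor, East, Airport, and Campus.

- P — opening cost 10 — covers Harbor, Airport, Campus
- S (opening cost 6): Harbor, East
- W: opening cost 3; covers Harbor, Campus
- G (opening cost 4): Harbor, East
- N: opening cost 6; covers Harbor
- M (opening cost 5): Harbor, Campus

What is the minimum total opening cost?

Choose P and G: together they cover Harbor, East, Airport, Campus — every zone.
Total opening cost: 10 + 4 = 14.

14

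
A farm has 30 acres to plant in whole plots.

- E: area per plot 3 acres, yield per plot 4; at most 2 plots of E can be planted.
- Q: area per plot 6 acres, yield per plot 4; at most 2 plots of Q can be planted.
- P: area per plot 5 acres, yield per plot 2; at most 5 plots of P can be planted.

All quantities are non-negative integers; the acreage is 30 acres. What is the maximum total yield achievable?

20

This is a bounded integer knapsack.
2×E, 2×Q, and 2×P: area 28 ≤ 30, yield 2·4 + 2·4 + 2·2 = 20.
1×E, 2×Q, and 3×P: area 30 ≤ 30, yield 1·4 + 2·4 + 3·2 = 18.
Best is 20.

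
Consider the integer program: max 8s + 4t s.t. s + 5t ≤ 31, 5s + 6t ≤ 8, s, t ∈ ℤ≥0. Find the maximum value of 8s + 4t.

8

(s,t)=(1,0) is feasible, giving 8.
(s,t)=(0,1) is feasible, giving 4.
(s,t)=(0,0) is feasible, giving 0.
Maximum is 8 at (s,t)=(1,0).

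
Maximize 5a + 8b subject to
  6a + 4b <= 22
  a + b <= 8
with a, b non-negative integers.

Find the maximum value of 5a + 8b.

40

Relaxing integrality, the LP optimum is 44.00 at (a,b) = (0, 5.5), which is not an integer point.
(a,b)=(0,5): 6·0+4·5=20≤22, 1·0+1·5=5≤8, objective 40.
(a,b)=(1,4): 6·1+4·4=22≤22, 1·1+1·4=5≤8, objective 37.
(a,b)=(0,4): 6·0+4·4=16≤22, 1·0+1·4=4≤8, objective 32.
Maximum is 40 at (a,b)=(0,5).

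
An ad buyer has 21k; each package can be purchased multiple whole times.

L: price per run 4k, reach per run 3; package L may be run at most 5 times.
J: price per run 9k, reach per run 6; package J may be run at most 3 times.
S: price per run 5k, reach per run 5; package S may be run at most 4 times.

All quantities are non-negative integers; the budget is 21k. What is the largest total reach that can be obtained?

20

Take 4×S: price 20 ≤ 21, reach 4·5 = 20.
S has the best ratio (5/5) and is taken to its limit of 4; remaining capacity is filled optimally with the others.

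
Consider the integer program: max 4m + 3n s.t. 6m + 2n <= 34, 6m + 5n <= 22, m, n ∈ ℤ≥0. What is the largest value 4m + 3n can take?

14

(m,n)=(2,2): 6·2+2·2=16≤34, 6·2+5·2=22≤22, objective 14.
(m,n)=(1,3): 6·1+2·3=12≤34, 6·1+5·3=21≤22, objective 13.
(m,n)=(3,0): 6·3+2·0=18≤34, 6·3+5·0=18≤22, objective 12.
Maximum is 14 at (m,n)=(2,2).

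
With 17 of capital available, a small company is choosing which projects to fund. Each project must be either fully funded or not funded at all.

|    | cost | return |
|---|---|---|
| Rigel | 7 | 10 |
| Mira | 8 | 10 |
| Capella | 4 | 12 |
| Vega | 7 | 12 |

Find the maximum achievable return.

24

Treat it as a binary knapsack problem.
Allowing fractional choices, the relaxed optimum would be about 32.6, but projects are indivisible.
Mira + Capella: cost 8 + 4 = 12 ≤ 17, return 10 + 12 = 22.
Capella + Vega: cost 4 + 7 = 11 ≤ 17, return 12 + 12 = 24.
Rigel + Capella: cost 7 + 4 = 11 ≤ 17, return 10 + 12 = 22.
Best is Capella and Vega with total return 24.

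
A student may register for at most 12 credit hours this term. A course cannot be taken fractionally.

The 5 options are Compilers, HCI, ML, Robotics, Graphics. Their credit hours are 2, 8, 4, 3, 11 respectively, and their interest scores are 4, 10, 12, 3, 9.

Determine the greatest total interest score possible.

22

Take HCI and ML: credit hours 8 + 4 = 12 ≤ 12, interest score 10 + 12 = 22.
No other feasible combination does better.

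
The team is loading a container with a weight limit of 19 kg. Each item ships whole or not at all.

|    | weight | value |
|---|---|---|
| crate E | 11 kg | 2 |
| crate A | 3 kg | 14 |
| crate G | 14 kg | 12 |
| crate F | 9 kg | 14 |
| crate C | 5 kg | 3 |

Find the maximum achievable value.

31

This is an integer program with binary decision variables.
Take crate A, crate F, and crate C: weight 3 + 9 + 5 = 17 ≤ 19, value 14 + 14 + 3 = 31.
No other feasible combination does better.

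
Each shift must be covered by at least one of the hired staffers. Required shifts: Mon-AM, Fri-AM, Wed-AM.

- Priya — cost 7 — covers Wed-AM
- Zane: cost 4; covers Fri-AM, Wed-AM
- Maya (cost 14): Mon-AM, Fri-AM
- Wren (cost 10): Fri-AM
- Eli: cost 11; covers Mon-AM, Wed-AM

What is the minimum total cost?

15

Choose Zane and Eli: together they cover Mon-AM, Fri-AM, Wed-AM — every shift.
Total cost: 4 + 11 = 15.
No cover costs less than 15.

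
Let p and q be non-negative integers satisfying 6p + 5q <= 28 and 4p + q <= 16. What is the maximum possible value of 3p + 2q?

13

(p,q)=(3,2): 6·3+5·2=28≤28, 4·3+1·2=14≤16, objective 13.
(p,q)=(4,0): 6·4+5·0=24≤28, 4·4+1·0=16≤16, objective 12.
(p,q)=(2,3): 6·2+5·3=27≤28, 4·2+1·3=11≤16, objective 12.
(p,q)=(3,1): 6·3+5·1=23≤28, 4·3+1·1=13≤16, objective 11.
The best lattice point is (3,2), giving 13.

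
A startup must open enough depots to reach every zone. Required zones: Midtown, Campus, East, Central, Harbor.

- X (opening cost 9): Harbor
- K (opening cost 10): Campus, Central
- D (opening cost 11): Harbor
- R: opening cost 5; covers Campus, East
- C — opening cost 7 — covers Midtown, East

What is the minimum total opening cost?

26

The greedy cost-per-new-zone heuristic would pick R, C, X, and K for 31, but a cheaper cover exists.
Choose X, K, and C: together they cover Midtown, Campus, East, Central, Harbor — every zone.
Total opening cost: 9 + 10 + 7 = 26.
No cover costs less than 26.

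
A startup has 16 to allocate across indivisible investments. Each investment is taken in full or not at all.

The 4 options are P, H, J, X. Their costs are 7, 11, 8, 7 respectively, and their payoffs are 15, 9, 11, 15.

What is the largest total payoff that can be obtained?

30

Allowing fractional choices, the relaxed optimum would be about 32.8, but investments are indivisible.
P + X: cost 7 + 7 = 14 ≤ 16, payoff 15 + 15 = 30.
P + J: cost 7 + 8 = 15 ≤ 16, payoff 15 + 11 = 26.
Best is P and X with total payoff 30.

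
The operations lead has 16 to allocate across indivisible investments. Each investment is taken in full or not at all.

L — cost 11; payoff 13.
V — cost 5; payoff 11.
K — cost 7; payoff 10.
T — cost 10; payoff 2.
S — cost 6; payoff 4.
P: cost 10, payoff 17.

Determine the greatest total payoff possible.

28

Allowing fractional choices, the relaxed optimum would be about 29.4, but investments are indivisible.
L + V: cost 11 + 5 = 16 ≤ 16, payoff 13 + 11 = 24.
V + P: cost 5 + 10 = 15 ≤ 16, payoff 11 + 17 = 28.
Best is V and P with total payoff 28.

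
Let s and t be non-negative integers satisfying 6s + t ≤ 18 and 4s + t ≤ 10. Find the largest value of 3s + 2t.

(s,t)=(0,10): 6·0+1·10=10≤18, 4·0+1·10=10≤10, objective 20.
(s,t)=(0,9): 6·0+1·9=9≤18, 4·0+1·9=9≤10, objective 18.
The best lattice point is (0,10), giving 20.

20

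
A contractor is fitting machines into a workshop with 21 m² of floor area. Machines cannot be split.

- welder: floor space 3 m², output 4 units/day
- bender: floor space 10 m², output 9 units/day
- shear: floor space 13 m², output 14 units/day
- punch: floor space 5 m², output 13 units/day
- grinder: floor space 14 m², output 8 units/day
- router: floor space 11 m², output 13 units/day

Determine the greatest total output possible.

31

Allowing fractional choices, the relaxed optimum would be about 32.2, but machines are indivisible.
shear + punch: floor space 13 + 5 = 18 ≤ 21, output 14 + 13 = 27.
welder + punch + router: floor space 3 + 5 + 11 = 19 ≤ 21, output 4 + 13 + 13 = 30.
welder + shear + punch: floor space 3 + 13 + 5 = 21 ≤ 21, output 4 + 14 + 13 = 31.
Best is welder, shear, and punch with total output 31.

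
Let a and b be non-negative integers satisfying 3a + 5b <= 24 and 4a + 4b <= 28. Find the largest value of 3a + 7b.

31

(a,b)=(1,4): 3·1+5·4=23≤24, 4·1+4·4=20≤28, objective 31.
(a,b)=(0,4): 3·0+5·4=20≤24, 4·0+4·4=16≤28, objective 28.
(a,b)=(2,3): 3·2+5·3=21≤24, 4·2+4·3=20≤28, objective 27.
Maximum is 31 at (a,b)=(1,4).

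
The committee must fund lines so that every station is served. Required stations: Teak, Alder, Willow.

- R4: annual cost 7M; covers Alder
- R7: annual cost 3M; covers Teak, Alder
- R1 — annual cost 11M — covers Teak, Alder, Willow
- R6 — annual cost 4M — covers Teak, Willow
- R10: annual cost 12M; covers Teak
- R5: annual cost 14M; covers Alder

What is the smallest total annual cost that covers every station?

Choose R7 and R6: together they cover Teak, Alder, Willow — every station.
Total annual cost: 3 + 4 = 7.
No cover costs less than 7.

7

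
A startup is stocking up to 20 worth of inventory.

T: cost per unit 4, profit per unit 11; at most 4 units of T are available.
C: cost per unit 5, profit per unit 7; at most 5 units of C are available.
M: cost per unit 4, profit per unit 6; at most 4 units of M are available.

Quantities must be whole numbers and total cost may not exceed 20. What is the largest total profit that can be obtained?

50

This is a bounded integer knapsack.
T has the best ratio (11/4); taking only T gives at most 4×11 = 44 (stopped by the supply cap of 4).
Mixing does better — 4×T and 1×M: cost 20 ≤ 20, profit 4·11 + 1·6 = 50.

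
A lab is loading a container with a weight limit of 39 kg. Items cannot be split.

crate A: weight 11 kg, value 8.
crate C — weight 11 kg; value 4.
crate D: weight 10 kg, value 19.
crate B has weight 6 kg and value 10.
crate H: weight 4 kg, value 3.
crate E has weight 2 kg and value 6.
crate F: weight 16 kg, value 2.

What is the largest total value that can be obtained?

Allowing fractional choices, the relaxed optimum would be about 48.2, but items are indivisible.
crate A + crate D + crate B + crate E: weight 11 + 10 + 6 + 2 = 29 ≤ 39, value 8 + 19 + 10 + 6 = 43.
crate C + crate D + crate B + crate H + crate E: weight 11 + 10 + 6 + 4 + 2 = 33 ≤ 39, value 4 + 19 + 10 + 3 + 6 = 42.
crate A + crate D + crate B + crate H + crate E: weight 11 + 10 + 6 + 4 + 2 = 33 ≤ 39, value 8 + 19 + 10 + 3 + 6 = 46.
Best is crate A, crate D, crate B, crate H, and crate E with total value 46.

46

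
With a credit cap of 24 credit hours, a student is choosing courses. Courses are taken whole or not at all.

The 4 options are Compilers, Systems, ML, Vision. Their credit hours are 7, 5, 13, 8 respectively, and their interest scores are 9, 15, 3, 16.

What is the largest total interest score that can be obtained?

Allowing fractional choices, the relaxed optimum would be about 40.9, but courses are indivisible.
Compilers + Vision: credit hours 7 + 8 = 15 ≤ 24, interest score 9 + 16 = 25.
Compilers + Systems + Vision: credit hours 7 + 5 + 8 = 20 ≤ 24, interest score 9 + 15 + 16 = 40.
Systems + Vision: credit hours 5 + 8 = 13 ≤ 24, interest score 15 + 16 = 31.
Best is Compilers, Systems, and Vision with total interest score 40.

40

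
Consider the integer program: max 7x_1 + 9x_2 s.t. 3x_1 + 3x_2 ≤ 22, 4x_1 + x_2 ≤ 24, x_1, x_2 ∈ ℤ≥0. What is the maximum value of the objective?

Relaxing integrality, the LP optimum is 66.00 at (x_1,x_2) = (0, 7.33), which is not an integer point.
(x_1,x_2)=(0,7): 3·0+3·7=21≤22, 4·0+1·7=7≤24, objective 63.
(x_1,x_2)=(1,6): 3·1+3·6=21≤22, 4·1+1·6=10≤24, objective 61.
The best lattice point is (0,7), giving 63.

63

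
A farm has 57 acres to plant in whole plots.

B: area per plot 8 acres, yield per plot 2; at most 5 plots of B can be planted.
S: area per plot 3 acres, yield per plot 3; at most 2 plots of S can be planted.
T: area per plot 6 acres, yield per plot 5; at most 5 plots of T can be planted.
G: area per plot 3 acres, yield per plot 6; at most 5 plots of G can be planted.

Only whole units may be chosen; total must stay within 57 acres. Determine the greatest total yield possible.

G has the best ratio (6/3); taking only G gives at most 5×6 = 30 (stopped by the supply cap of 5).
Mixing does better — 2×S, 5×T, and 5×G: area 51 ≤ 57, yield 2·3 + 5·5 + 5·6 = 61.

61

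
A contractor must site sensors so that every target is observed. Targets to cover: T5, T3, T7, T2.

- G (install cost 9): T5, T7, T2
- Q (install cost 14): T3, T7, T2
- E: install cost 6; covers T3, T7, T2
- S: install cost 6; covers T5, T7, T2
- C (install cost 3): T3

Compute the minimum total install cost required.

9

The greedy cost-per-new-target heuristic would pick E and S for 12, but a cheaper cover exists.
Choose S and C: together they cover T5, T3, T7, T2 — every target.
Total install cost: 6 + 3 = 9.
No cover costs less than 9.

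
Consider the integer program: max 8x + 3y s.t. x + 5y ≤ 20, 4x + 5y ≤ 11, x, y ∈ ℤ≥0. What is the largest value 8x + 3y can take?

16

Relaxing integrality, the LP optimum is 22.00 at (x,y) = (2.75, 0), which is not an integer point.
(x,y)=(2,0): 1·2+5·0=2≤20, 4·2+5·0=8≤11, objective 16.
(x,y)=(1,1): 1·1+5·1=6≤20, 4·1+5·1=9≤11, objective 11.
No feasible integer point exceeds 16.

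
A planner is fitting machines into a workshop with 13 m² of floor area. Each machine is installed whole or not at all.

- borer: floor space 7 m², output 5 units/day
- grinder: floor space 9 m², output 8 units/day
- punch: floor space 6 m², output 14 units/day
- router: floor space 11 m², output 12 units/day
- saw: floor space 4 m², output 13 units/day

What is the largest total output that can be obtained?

27

Take punch and saw: floor space 6 + 4 = 10 ≤ 13, output 14 + 13 = 27.
No other feasible combination does better.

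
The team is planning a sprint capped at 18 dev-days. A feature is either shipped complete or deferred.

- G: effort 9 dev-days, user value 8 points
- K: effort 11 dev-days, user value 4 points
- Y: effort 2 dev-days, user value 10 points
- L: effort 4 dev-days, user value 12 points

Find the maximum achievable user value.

K + Y + L: effort 11 + 2 + 4 = 17 ≤ 18, user value 4 + 10 + 12 = 26.
Y + L: effort 2 + 4 = 6 ≤ 18, user value 10 + 12 = 22.
G + Y + L: effort 9 + 2 + 4 = 15 ≤ 18, user value 8 + 10 + 12 = 30.
Best is G, Y, and L with total user value 30.

30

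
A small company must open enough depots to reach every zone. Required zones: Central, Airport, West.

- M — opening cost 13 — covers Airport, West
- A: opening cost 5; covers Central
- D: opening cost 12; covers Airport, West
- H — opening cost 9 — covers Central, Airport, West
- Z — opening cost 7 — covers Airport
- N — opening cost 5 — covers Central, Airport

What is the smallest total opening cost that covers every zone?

9

The greedy cost-per-new-zone heuristic would pick N and H for 14, but a cheaper cover exists.
H alone covers Central, Airport, West — every zone.
Total opening cost: 9.
No cover costs less than 9.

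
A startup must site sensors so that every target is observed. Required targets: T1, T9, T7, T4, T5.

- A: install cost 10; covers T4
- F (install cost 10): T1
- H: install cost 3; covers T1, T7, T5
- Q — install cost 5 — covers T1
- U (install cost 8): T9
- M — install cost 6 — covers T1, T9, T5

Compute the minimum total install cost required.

This is a weighted set-cover instance.
Choose A, H, and M: together they cover T1, T9, T7, T4, T5 — every target.
Total install cost: 10 + 3 + 6 = 19.
No cover costs less than 19.

19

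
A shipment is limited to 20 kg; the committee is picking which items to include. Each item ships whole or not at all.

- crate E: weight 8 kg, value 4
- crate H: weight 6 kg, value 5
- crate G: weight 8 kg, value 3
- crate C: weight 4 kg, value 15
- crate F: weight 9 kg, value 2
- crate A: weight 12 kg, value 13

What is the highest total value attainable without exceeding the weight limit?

crate E + crate H + crate C: weight 8 + 6 + 4 = 18 ≤ 20, value 4 + 5 + 15 = 24.
crate H + crate G + crate C: weight 6 + 8 + 4 = 18 ≤ 20, value 5 + 3 + 15 = 23.
crate C + crate A: weight 4 + 12 = 16 ≤ 20, value 15 + 13 = 28.
Best is crate C and crate A with total value 28.

28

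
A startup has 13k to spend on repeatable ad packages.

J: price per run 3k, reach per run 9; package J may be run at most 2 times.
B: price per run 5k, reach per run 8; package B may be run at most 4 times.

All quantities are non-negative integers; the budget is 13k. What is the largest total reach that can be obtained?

26

This is a bounded integer knapsack.
2×J and 1×B: price 11 ≤ 13, reach 2·9 + 1·8 = 26.
1×J and 2×B: price 13 ≤ 13, reach 1·9 + 2·8 = 25.
Best is 26.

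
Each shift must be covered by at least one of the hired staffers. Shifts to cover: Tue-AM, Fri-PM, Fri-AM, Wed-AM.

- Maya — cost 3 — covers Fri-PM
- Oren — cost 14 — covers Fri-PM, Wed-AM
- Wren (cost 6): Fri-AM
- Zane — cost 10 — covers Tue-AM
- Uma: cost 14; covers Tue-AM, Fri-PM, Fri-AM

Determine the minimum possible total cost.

This is an integer covering problem.
Choose Oren and Uma: together they cover Tue-AM, Fri-PM, Fri-AM, Wed-AM — every shift.
Total cost: 14 + 14 = 28.

28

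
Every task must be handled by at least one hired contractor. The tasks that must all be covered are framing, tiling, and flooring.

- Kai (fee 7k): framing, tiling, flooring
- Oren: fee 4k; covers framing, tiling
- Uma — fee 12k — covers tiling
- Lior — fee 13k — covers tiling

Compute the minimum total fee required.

The greedy cost-per-new-task heuristic would pick Oren and Kai for 11, but a cheaper cover exists.
Kai alone covers framing, tiling, flooring — every task.
Total fee: 7.
No cover costs less than 7.

7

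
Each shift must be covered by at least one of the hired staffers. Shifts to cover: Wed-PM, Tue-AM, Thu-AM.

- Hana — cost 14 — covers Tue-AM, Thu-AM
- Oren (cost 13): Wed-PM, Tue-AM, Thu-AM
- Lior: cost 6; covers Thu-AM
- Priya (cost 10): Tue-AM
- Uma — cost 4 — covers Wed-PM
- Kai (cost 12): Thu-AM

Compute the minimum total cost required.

This is a weighted set-cover instance.
The greedy cost-per-new-shift heuristic would pick Uma, Lior, and Priya for 20, but a cheaper cover exists.
Oren alone covers Wed-PM, Tue-AM, Thu-AM — every shift.
Total cost: 13.
No cover costs less than 13.

13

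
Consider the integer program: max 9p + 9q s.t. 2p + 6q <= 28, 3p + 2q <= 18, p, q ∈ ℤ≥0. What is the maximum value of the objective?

63

(p,q)=(4,3): 2·4+6·3=26≤28, 3·4+2·3=18≤18, objective 63.
(p,q)=(2,4): 2·2+6·4=28≤28, 3·2+2·4=14≤18, objective 54.
Maximum is 63 at (p,q)=(4,3).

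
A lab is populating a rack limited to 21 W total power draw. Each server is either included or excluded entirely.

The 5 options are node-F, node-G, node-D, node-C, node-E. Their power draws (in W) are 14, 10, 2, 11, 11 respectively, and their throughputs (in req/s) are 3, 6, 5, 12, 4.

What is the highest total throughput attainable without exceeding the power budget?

18

Allowing fractional choices, the relaxed optimum would be about 21.8, but servers are indivisible.
node-C: power draw 11 ≤ 21, throughput 12.
node-D + node-C: power draw 2 + 11 = 13 ≤ 21, throughput 5 + 12 = 17.
node-G + node-C: power draw 10 + 11 = 21 ≤ 21, throughput 6 + 12 = 18.
Best is node-G and node-C with total throughput 18.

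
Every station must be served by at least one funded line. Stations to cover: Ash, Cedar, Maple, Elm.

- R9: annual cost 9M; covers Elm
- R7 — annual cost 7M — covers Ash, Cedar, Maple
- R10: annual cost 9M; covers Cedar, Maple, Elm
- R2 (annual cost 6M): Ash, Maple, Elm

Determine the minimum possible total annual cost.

13

Choose R7 and R2: together they cover Ash, Cedar, Maple, Elm — every station.
Total annual cost: 7 + 6 = 13.
No cover costs less than 13.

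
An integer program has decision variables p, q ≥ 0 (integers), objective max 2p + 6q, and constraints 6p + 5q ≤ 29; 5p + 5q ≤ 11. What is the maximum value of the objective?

(p,q)=(0,2): 6·0+5·2=10≤29, 5·0+5·2=10≤11, objective 12.
(p,q)=(1,1): 6·1+5·1=11≤29, 5·1+5·1=10≤11, objective 8.
The best lattice point is (0,2), giving 12.

12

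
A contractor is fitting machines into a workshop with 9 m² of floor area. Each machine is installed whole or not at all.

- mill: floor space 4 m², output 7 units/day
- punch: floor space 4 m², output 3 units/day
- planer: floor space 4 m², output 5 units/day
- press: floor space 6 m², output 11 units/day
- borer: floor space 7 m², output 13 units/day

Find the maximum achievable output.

Allowing fractional choices, the relaxed optimum would be about 16.7, but machines are indivisible.
borer: floor space 7 ≤ 9, output 13.
press: floor space 6 ≤ 9, output 11.
mill + planer: floor space 4 + 4 = 8 ≤ 9, output 7 + 5 = 12.
Best is borer with total output 13.

13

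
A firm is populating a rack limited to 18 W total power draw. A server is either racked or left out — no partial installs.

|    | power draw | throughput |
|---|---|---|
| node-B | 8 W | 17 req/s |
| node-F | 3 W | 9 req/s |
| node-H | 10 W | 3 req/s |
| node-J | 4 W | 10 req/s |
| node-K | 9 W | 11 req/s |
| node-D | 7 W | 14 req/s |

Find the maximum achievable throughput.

Treat it as a binary knapsack problem.
Allowing fractional choices, the relaxed optimum would be about 42.0, but servers are indivisible.
node-B + node-F + node-D: power draw 8 + 3 + 7 = 18 ≤ 18, throughput 17 + 9 + 14 = 40.
node-B + node-F + node-J: power draw 8 + 3 + 4 = 15 ≤ 18, throughput 17 + 9 + 10 = 36.
node-F + node-J + node-D: power draw 3 + 4 + 7 = 14 ≤ 18, throughput 9 + 10 + 14 = 33.
Best is node-B, node-F, and node-D with total throughput 40.

40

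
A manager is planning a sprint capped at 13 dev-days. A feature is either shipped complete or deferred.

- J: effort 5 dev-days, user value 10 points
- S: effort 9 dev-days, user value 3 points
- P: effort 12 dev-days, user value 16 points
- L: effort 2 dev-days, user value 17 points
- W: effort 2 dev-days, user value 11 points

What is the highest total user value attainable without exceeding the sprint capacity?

Allowing fractional choices, the relaxed optimum would be about 43.3, but features are indivisible.
L + W: effort 2 + 2 = 4 ≤ 13, user value 17 + 11 = 28.
S + L + W: effort 9 + 2 + 2 = 13 ≤ 13, user value 3 + 17 + 11 = 31.
J + L + W: effort 5 + 2 + 2 = 9 ≤ 13, user value 10 + 17 + 11 = 38.
Best is J, L, and W with total user value 38.

38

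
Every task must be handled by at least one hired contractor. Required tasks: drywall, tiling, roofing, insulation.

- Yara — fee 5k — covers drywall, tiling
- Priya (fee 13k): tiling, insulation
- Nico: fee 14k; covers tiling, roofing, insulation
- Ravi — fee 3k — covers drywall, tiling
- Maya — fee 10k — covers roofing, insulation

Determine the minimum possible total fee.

Choose Ravi and Maya: together they cover drywall, tiling, roofing, insulation — every task.
Total fee: 3 + 10 = 13.
No cover costs less than 13.

13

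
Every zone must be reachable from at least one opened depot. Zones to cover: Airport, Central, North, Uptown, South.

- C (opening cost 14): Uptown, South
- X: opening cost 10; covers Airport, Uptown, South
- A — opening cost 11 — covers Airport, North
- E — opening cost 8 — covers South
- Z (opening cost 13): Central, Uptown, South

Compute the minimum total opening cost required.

24

The greedy cost-per-new-zone heuristic would pick X, A, and Z for 34, but a cheaper cover exists.
Choose A and Z: together they cover Airport, Central, North, Uptown, South — every zone.
Total opening cost: 11 + 13 = 24.
No cover costs less than 24.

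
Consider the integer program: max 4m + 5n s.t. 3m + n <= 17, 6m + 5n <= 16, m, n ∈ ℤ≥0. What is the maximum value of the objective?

Relaxing integrality, the LP optimum is 16.00 at (m,n) = (0, 3.2), which is not an integer point.
(m,n)=(0,3): 3·0+1·3=3≤17, 6·0+5·3=15≤16, objective 15.
(m,n)=(1,2): 3·1+1·2=5≤17, 6·1+5·2=16≤16, objective 14.
(m,n)=(0,2): 3·0+1·2=2≤17, 6·0+5·2=10≤16, objective 10.
Maximum is 15 at (m,n)=(0,3).

15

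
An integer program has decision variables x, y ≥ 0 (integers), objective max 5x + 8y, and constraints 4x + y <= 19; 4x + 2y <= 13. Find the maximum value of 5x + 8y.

48

(x,y)=(0,6) is feasible, giving 48.
(x,y)=(0,5) is feasible, giving 40.
The best lattice point is (0,6), giving 48.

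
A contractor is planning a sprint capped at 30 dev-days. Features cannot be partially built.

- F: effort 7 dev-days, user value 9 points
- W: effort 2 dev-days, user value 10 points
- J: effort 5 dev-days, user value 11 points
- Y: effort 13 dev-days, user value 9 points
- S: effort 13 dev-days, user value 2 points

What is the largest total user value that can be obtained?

Allowing fractional choices, the relaxed optimum would be about 39.5, but features are indivisible.
F + W + J + S: effort 7 + 2 + 5 + 13 = 27 ≤ 30, user value 9 + 10 + 11 + 2 = 32.
F + W + J + Y: effort 7 + 2 + 5 + 13 = 27 ≤ 30, user value 9 + 10 + 11 + 9 = 39.
Best is F, W, J, and Y with total user value 39.

39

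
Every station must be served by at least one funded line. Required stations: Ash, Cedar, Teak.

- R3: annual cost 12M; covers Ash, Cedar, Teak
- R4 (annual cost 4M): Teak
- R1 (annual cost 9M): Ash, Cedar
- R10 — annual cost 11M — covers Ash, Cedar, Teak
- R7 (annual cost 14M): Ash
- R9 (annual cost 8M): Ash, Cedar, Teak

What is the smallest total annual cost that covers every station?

R9 alone covers Ash, Cedar, Teak — every station.
Total annual cost: 8.
No cover costs less than 8.

8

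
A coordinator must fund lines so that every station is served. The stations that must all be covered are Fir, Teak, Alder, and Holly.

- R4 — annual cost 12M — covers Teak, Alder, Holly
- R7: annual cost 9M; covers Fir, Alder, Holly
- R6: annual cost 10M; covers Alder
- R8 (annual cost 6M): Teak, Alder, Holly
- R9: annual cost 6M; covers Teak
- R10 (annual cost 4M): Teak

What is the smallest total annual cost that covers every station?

13

Choose R7 and R10: together they cover Fir, Teak, Alder, Holly — every station.
Total annual cost: 9 + 4 = 13.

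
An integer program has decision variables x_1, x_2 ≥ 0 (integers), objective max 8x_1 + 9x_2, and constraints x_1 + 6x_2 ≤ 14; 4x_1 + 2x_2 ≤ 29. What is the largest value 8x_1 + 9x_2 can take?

Relaxing integrality, the LP optimum is 64.14 at (x_1,x_2) = (6.64, 1.23), which is not an integer point.
(x_1,x_2)=(6,1): 1·6+6·1=12≤14, 4·6+2·1=26≤29, objective 57.
(x_1,x_2)=(7,0): 1·7+6·0=7≤14, 4·7+2·0=28≤29, objective 56.
The best lattice point is (6,1), giving 57.

57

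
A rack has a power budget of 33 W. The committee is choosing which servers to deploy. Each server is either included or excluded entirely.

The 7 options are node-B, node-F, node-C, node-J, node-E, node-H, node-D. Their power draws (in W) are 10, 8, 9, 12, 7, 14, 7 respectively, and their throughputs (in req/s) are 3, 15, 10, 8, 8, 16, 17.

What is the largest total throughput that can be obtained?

Take node-F, node-C, node-E, and node-D: power draw 8 + 9 + 7 + 7 = 31 ≤ 33, throughput 15 + 10 + 8 + 17 = 50.
No other feasible combination does better.

50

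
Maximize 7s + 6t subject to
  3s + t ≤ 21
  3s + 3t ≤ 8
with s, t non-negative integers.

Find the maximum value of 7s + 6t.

14

Relaxing integrality, the LP optimum is 18.67 at (s,t) = (2.67, 0), which is not an integer point.
(s,t)=(2,0): 3·2+1·0=6≤21, 3·2+3·0=6≤8, objective 14.
(s,t)=(1,1): 3·1+1·1=4≤21, 3·1+3·1=6≤8, objective 13.
(s,t)=(1,0): 3·1+1·0=3≤21, 3·1+3·0=3≤8, objective 7.
The best lattice point is (2,0), giving 14.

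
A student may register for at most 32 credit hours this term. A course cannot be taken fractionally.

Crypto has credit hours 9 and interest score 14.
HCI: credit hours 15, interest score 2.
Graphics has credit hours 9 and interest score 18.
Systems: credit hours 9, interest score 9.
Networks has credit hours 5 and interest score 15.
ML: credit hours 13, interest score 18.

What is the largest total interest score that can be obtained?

56

Take Crypto, Graphics, Systems, and Networks: credit hours 9 + 9 + 9 + 5 = 32 ≤ 32, interest score 14 + 18 + 9 + 15 = 56.
No other feasible combination does better.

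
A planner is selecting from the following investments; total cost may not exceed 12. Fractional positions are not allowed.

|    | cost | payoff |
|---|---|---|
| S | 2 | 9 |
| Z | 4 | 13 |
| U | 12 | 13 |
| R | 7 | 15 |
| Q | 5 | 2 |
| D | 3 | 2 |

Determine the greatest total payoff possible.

S + R: cost 2 + 7 = 9 ≤ 12, payoff 9 + 15 = 24.
S + R + D: cost 2 + 7 + 3 = 12 ≤ 12, payoff 9 + 15 + 2 = 26.
Z + R: cost 4 + 7 = 11 ≤ 12, payoff 13 + 15 = 28.
Best is Z and R with total payoff 28.

28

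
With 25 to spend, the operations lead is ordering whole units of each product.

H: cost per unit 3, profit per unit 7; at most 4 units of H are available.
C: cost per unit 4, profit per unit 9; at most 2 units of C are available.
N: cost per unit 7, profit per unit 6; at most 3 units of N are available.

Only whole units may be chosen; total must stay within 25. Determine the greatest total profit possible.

H has the best ratio (7/3); taking only H gives at most 4×7 = 28 (stopped by the supply cap of 4).
Mixing does better — 4×H and 2×C: cost 20 ≤ 25, profit 4·7 + 2·9 = 46.

46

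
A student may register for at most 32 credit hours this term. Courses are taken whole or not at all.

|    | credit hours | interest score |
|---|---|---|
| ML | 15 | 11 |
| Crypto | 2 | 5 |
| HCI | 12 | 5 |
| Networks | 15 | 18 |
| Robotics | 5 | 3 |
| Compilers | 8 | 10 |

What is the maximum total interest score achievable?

36

Take Crypto, Networks, Robotics, and Compilers: credit hours 2 + 15 + 5 + 8 = 30 ≤ 32, interest score 5 + 18 + 3 + 10 = 36.
No other feasible combination does better.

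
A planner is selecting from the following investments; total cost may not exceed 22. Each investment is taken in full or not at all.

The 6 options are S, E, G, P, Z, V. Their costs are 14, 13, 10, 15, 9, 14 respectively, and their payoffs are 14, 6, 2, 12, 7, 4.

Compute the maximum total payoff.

Allowing fractional choices, the relaxed optimum would be about 20.4, but investments are indivisible.
P: cost 15 ≤ 22, payoff 12.
E + Z: cost 13 + 9 = 22 ≤ 22, payoff 6 + 7 = 13.
S: cost 14 ≤ 22, payoff 14.
Best is S with total payoff 14.

14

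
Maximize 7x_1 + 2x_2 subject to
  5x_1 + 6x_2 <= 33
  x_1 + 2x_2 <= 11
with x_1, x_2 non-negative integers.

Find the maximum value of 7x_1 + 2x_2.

42

(x_1,x_2)=(6,0): 5·6+6·0=30≤33, 1·6+2·0=6≤11, objective 42.
(x_1,x_2)=(5,1): 5·5+6·1=31≤33, 1·5+2·1=7≤11, objective 37.
(x_1,x_2)=(5,0): 5·5+6·0=25≤33, 1·5+2·0=5≤11, objective 35.
The best lattice point is (6,0), giving 42.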